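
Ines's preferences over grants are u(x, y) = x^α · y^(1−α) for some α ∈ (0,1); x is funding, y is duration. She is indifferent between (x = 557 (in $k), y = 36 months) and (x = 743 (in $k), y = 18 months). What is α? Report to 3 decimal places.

α ≈ 0.706

Indifference: 557^α · 36^(1−α) = 743^α · 18^(1−α).
Taking logs: α·ln 557 + (1−α)·ln 36 = α·ln 743 + (1−α)·ln 18, i.e. α·-0.288131 = (1−α)·-0.693147.
With A = -0.288131 and B = -0.693147: α·A = (1−α)·B, so α = B/(A+B) = -0.693147/-0.981278 ≈ 0.706.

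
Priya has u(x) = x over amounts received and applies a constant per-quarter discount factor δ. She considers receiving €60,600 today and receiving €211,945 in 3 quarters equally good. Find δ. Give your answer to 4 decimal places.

Equating discounted utilities: u(60600) = δ^3·u(211945) ⇒ δ^3 = u(60600)/u(211945).
With u(x) = x: δ^3 = 60600/211945 = 0.28592.
Taking the cube root: δ = 0.28592^(1/3) ≈ 0.6588.

δ ≈ 0.6588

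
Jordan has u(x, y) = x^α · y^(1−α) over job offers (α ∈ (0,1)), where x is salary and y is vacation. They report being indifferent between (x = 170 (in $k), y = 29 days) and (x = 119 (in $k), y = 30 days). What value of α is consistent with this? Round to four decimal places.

α ≈ 0.0868

Set the two utilities equal: 170^α·29^(1−α) = 119^α·30^(1−α).
(170/119)^α = (30/29)^(1−α); take logs: α·ln(170/119) = (1−α)·ln(30/29), i.e. α·0.3566749 = (1−α)·0.0339016.
Thus α·(0.3905765) = 0.0339016, so α = 0.0339016/0.3905765 ≈ 0.0868.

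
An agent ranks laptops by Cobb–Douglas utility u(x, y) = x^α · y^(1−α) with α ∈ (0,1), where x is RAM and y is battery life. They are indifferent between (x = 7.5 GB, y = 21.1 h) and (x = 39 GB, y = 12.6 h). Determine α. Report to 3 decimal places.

α ≈ 0.238

Indifference: 7.5^α · 21.1^(1−α) = 39^α · 12.6^(1−α).
(7.5/39)^α = (12.6/21.1)^(1−α); take logs: α·ln(7.5/39) = (1−α)·ln(12.6/21.1), i.e. α·-1.648659 = (1−α)·-0.515576.
So α/(1−α) = (-0.515576)/(-1.648659) = 0.312724, and α = 0.312724/1.312724 ≈ 0.238.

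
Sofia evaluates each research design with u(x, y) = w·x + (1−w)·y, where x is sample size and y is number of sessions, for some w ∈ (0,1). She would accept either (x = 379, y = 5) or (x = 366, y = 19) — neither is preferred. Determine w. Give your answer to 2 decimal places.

w = 0.52

u(379,5) = u(366,19) means w·379 + (1−w)·5 = w·366 + (1−w)·19.
w·(379−366) = (1−w)·(19−5), i.e. w·13 = (1−w)·14.
So w/(1−w) = 14/13 = 1.0769, giving w = 14/(13+14) = 0.52.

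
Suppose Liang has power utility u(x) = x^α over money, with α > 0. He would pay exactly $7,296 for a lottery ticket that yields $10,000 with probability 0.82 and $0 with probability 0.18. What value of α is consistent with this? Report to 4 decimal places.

α ≈ 0.6295

EU(lottery) = 0.82·10000^α + 0.18·0 = 0.82·10000^α.
Indifference: 7296^α = 0.82·10000^α, so (7296/10000)^α = 0.82.
α = ln(0.82) / ln(7296/10000) = -0.1984509/-0.3152588 ≈ 0.6295.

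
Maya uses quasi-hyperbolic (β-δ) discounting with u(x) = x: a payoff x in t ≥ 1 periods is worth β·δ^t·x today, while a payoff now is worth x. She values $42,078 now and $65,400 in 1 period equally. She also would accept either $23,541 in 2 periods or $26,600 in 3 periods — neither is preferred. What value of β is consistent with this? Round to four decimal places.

β ≈ 0.7270

From the later pair, β·δ^2·23541 = β·δ^3·26600; dividing through, δ = 23541/26600 = 0.88500.
Substituting δ into 42078 = β·δ·65400: β = 42078/(57879.000) ≈ 0.7270.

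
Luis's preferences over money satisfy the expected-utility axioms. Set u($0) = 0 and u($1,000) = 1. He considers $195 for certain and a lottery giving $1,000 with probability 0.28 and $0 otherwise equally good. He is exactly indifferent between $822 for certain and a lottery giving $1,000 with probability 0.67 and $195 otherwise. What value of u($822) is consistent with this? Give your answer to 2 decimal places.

First, u($195) = 0.28·u($1,000) + 0.72·u($0) = 0.28.
The second indifference gives u($822) = 0.67·u($1,000) + 0.33·u($195) = 0.67·1.00 + 0.33·0.28 = 0.7624.

0.76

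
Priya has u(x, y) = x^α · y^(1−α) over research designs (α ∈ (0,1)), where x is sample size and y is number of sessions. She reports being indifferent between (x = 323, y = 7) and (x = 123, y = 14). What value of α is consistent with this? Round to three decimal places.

Set the two utilities equal: 323^α·7^(1−α) = 123^α·14^(1−α).
Rearrange to (323/123)^α = (14/7)^(1−α) and take logs: α·0.965468 = (1−α)·0.693147.
So α/(1−α) = (0.693147)/(0.965468) = 0.717939, and α = 0.717939/1.717939 ≈ 0.418.

α ≈ 0.418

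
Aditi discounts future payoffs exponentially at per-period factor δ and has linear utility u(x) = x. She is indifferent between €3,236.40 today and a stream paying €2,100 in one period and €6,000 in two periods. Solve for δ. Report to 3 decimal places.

Present value of the stream is 2100·δ + 6000·δ². Indifference gives 2100δ + 6000δ² = 3236.40.
Rearranged: 6000δ² + 2100δ − 3236.40 = 0.
The positive root is δ = [−2100 + √(2100² + 4·6000·3236.40)] / (2·6000) = (−2100 + 9060.000)/12000 ≈ 0.580.

δ ≈ 0.580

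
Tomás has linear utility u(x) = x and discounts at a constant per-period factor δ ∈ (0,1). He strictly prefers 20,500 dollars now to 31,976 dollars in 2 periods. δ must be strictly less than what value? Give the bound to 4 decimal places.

Under u(x) = x this choice says 20500 > δ^2·31976.
Dividing by 31976: δ^2 < 0.64111. Both sides are positive, so the square root keeps the direction.
δ < (20500/31976)^(1/2) ≈ 0.8007.

δ < 0.8007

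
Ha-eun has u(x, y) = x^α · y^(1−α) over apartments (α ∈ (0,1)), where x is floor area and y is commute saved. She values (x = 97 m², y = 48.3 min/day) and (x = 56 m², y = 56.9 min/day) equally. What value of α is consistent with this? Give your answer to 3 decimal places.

Indifference: 97^α · 48.3^(1−α) = 56^α · 56.9^(1−α).
Rearrange to (97/56)^α = (56.9/48.3)^(1−α) and take logs: α·0.549359 = (1−α)·0.163864.
With A = 0.549359 and B = 0.163864: α·A = (1−α)·B, so α = B/(A+B) = 0.163864/0.713223 ≈ 0.230.

α ≈ 0.230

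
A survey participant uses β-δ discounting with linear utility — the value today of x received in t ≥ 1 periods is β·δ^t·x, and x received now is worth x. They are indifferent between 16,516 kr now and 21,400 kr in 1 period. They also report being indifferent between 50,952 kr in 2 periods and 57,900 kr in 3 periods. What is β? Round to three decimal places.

Both payoffs in the second observation are in the future, so β drops out: δ^2·50952 = δ^3·57900 ⇒ δ = 50952/57900 = 0.88000.
Substituting δ into 16516 = β·δ·21400: β = 16516/(18832.000) ≈ 0.877.

β ≈ 0.877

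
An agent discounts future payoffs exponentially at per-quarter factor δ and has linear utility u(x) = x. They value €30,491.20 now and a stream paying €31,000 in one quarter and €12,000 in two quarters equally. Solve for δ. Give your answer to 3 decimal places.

δ ≈ 0.760

Equating present values: 30491.20 = 31000δ + 12000δ².
That is, 12000δ² + 31000δ − 30491.20 = 0, a quadratic in δ.
By the quadratic formula (taking the positive root), δ = (−31000 + √2424577600.00) / 24000 ≈ 0.760.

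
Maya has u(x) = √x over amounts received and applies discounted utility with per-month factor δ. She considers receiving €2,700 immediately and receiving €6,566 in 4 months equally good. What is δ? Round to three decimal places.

Equating discounted utilities: u(2700) = δ^4·u(6566) ⇒ δ^4 = u(2700)/u(6566).
With u(x) = √x: δ^4 = √2700/√6566 = √(2700/6566) = 0.64126.
So δ = 0.64126^(1/4) ≈ 0.895.

δ ≈ 0.895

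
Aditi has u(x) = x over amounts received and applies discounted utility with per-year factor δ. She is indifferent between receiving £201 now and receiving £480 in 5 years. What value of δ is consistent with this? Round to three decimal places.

δ ≈ 0.840

Indifference means u(201) = δ^5 · u(480), so δ^5 = u(201)/u(480).
With u(x) = x: δ^5 = 201/480 = 0.41875.
Hence δ = (0.41875)^(1/5) = 0.84022.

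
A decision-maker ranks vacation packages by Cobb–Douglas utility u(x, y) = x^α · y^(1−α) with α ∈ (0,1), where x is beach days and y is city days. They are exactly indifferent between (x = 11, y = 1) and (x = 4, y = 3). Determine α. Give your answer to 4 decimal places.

α ≈ 0.5206

Set the two utilities equal: 11^α·1^(1−α) = 4^α·3^(1−α).
Rearrange to (11/4)^α = (3/1)^(1−α) and take logs: α·1.0116009 = (1−α)·1.0986123.
So α/(1−α) = (1.0986123)/(1.0116009) = 1.0860136, and α = 1.0860136/2.0860136 ≈ 0.5206.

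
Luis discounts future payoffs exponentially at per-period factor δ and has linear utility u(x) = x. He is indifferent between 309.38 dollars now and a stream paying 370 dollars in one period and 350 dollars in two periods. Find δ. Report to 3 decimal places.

δ ≈ 0.550

Equating present values: 309.38 = 370δ + 350δ².
That is, 350δ² + 370δ − 309.38 = 0, a quadratic in δ.
δ = (−370 + √(370² + 4·350·309.38)) / (2·350) = (−370 + √570032.00) / 700 ≈ 0.550.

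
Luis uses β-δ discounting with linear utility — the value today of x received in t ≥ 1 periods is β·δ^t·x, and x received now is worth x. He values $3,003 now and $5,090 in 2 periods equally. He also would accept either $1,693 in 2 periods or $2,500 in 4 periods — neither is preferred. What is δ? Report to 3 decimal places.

δ ≈ 0.823

Both payoffs in the second observation are in the future, so β drops out: δ^2·1693 = δ^4·2500 ⇒ δ^2 = 1693/2500 = 0.67720, so δ = 0.82292.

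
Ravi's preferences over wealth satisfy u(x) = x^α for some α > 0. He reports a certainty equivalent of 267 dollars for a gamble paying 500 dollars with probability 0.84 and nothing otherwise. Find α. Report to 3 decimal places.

Since u(0) = 0, the lottery's EU is 0.84·500^α.
Equating: 267^α = 0.84·500^α, i.e. 0.5340^α = 0.84.
α = ln(0.84) / ln(267/500) = -0.174353/-0.627359 ≈ 0.278.

α ≈ 0.278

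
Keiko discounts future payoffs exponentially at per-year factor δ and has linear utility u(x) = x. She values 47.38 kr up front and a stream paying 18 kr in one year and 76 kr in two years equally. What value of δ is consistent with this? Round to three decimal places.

δ ≈ 0.680

Present value of the stream is 18·δ + 76·δ². Indifference gives 18δ + 76δ² = 47.38.
So 76δ² + 18δ − 47.38 = 0.
The positive root is δ = [−18 + √(18² + 4·76·47.38)] / (2·76) = (−18 + 121.357)/152 ≈ 0.680.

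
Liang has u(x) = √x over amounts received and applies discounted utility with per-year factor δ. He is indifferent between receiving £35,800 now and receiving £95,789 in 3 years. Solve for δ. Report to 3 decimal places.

δ ≈ 0.849

Equating discounted utilities: u(35800) = δ^3·u(95789) ⇒ δ^3 = u(35800)/u(95789).
With u(x) = √x: δ^3 = √35800/√95789 = √(35800/95789) = 0.61134.
Hence δ = (0.61134)^(1/3) = 0.84871.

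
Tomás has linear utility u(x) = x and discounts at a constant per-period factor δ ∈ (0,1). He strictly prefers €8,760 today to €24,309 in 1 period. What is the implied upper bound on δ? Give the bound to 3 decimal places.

The preference means 8760 > δ·24309.
Dividing through by 24309 gives δ < 0.36036.

δ < 0.360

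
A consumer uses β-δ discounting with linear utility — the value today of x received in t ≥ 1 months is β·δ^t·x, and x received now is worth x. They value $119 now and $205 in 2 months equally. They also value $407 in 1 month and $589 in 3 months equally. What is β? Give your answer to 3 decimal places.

β ≈ 0.840

Both payoffs in the second observation are in the future, so β drops out: δ^1·407 = δ^3·589 ⇒ δ^2 = 407/589 = 0.69100, so δ = 0.83127.
Now use the now-vs-future pair: 119 = β·δ^2·205 gives β = 119/(0.69100·205) ≈ 0.840.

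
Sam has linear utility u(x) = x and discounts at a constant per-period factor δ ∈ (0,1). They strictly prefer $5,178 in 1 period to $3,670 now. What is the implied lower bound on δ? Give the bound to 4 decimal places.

Under u(x) = x this choice says 3670 < δ·5178.
So δ > 3670/5178 = 0.70877.

δ > 0.7088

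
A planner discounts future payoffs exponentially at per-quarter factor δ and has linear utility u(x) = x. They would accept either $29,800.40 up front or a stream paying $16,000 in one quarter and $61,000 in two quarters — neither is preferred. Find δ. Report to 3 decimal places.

δ ≈ 0.580

Present value of the stream is 16000·δ + 61000·δ². Indifference gives 16000δ + 61000δ² = 29800.40.
That is, 61000δ² + 16000δ − 29800.40 = 0, a quadratic in δ.
δ = (−16000 + √(16000² + 4·61000·29800.40)) / (2·61000) = (−16000 + √7527297600.00) / 122000 ≈ 0.580.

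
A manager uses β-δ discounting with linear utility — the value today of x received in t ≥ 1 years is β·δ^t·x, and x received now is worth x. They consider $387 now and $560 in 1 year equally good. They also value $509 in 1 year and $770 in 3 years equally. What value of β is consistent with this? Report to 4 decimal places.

β ≈ 0.8500

The second indifference involves only future payoffs, so β cancels: β·δ^1·509 = β·δ^3·770, giving δ^2 = 509/770 = 0.66104, so δ = 0.81304.
Now use the now-vs-future pair: 387 = β·δ·560 gives β = 387/(0.81304·560) ≈ 0.8500.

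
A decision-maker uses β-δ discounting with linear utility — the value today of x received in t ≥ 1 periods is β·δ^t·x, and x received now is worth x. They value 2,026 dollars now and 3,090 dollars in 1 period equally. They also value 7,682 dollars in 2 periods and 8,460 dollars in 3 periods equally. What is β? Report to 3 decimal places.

The second indifference involves only future payoffs, so β cancels: β·δ^2·7682 = β·δ^3·8460, giving δ = 7682/8460 = 0.90804.
The first indifference: 2026 = β·δ·3090, so β = 2026/(δ·3090) = 2026/(0.90804·3090) ≈ 0.722.

β ≈ 0.722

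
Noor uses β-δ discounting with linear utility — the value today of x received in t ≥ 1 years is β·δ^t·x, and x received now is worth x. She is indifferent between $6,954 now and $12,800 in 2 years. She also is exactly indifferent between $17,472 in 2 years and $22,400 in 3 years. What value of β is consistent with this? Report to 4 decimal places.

The second indifference involves only future payoffs, so β cancels: β·δ^2·17472 = β·δ^3·22400, giving δ = 17472/22400 = 0.78000.
Now use the now-vs-future pair: 6954 = β·δ^2·12800 gives β = 6954/(0.60840·12800) ≈ 0.8930.

β ≈ 0.8930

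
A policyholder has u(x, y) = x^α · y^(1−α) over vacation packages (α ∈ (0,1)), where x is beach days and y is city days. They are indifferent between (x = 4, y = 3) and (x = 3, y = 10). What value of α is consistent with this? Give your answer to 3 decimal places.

α ≈ 0.807

Set the two utilities equal: 4^α·3^(1−α) = 3^α·10^(1−α).
Taking logs: α·ln 4 + (1−α)·ln 3 = α·ln 3 + (1−α)·ln 10, i.e. α·0.287682 = (1−α)·1.203973.
Thus α·(1.491655) = 1.203973, so α = 1.203973/1.491655 ≈ 0.807.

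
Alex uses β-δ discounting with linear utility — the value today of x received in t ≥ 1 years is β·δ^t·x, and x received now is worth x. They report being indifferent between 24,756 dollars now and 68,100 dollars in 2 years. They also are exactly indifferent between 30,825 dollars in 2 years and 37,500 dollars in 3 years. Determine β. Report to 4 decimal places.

From the later pair, β·δ^2·30825 = β·δ^3·37500; dividing through, δ = 30825/37500 = 0.82200.
Substituting δ into 24756 = β·δ^2·68100: β = 24756/(46014.080) ≈ 0.5380.

β ≈ 0.5380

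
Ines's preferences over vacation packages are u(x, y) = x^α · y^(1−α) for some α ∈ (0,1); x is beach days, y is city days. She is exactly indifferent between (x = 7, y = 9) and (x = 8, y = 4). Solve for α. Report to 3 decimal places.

α ≈ 0.859

Indifference: 7^α · 9^(1−α) = 8^α · 4^(1−α).
Rearrange to (7/8)^α = (4/9)^(1−α) and take logs: α·-0.133531 = (1−α)·-0.810930.
Thus α·(-0.944461) = -0.810930, so α = -0.810930/-0.944461 ≈ 0.859.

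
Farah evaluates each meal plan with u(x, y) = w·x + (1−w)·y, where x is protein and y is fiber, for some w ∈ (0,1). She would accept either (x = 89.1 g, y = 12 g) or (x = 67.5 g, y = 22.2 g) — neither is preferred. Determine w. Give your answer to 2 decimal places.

w = 0.32

u(89.1,12) = u(67.5,22.2) means w·89.1 + (1−w)·12 = w·67.5 + (1−w)·22.2.
Collecting terms: w·21.6 = (1−w)·10.2.
The marginal rate of substitution is 10.2/21.6, so w = 10.2/(21.6+10.2) = 0.32.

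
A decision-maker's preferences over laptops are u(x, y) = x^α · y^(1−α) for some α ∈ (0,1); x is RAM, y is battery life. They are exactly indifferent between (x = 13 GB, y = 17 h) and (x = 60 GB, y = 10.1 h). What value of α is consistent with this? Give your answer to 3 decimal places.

α ≈ 0.254

Indifference: 13^α · 17^(1−α) = 60^α · 10.1^(1−α).
Taking logs: α·ln 13 + (1−α)·ln 17 = α·ln 60 + (1−α)·ln 10.1, i.e. α·-1.529395 = (1−α)·-0.520678.
With A = -1.529395 and B = -0.520678: α·A = (1−α)·B, so α = B/(A+B) = -0.520678/-2.050073 ≈ 0.254.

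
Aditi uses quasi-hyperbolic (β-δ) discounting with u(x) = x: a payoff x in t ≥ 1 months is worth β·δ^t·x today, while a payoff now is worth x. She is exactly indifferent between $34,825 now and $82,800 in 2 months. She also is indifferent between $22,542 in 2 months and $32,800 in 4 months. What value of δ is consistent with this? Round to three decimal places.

δ ≈ 0.829

Both payoffs in the second observation are in the future, so β drops out: δ^2·22542 = δ^4·32800 ⇒ δ^2 = 22542/32800 = 0.68726, so δ = 0.82901.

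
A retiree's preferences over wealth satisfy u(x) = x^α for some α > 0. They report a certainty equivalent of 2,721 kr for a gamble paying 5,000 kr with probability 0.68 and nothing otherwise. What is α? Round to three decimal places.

α ≈ 0.634

The lottery's expected utility is 0.68·u(5000) + 0.32·u(0) = 0.68·5000^α (since u(0) = 0 for α > 0).
Indifference: 2721^α = 0.68·5000^α, so (2721/5000)^α = 0.68.
α = ln(0.68) / ln(2721/5000) = -0.385662/-0.608438 ≈ 0.634.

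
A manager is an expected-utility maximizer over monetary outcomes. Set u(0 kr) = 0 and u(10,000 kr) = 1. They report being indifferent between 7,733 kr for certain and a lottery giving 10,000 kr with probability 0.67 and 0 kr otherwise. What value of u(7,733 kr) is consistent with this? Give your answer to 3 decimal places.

u(7,733 kr) equals the lottery's expected utility: 0.67·1 + 0.33·0 = 0.67.

0.670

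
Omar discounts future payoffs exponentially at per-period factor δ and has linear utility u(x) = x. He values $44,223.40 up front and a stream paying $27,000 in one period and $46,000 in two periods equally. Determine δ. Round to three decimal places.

Present value of the stream is 27000·δ + 46000·δ². Indifference gives 27000δ + 46000δ² = 44223.40.
That is, 46000δ² + 27000δ − 44223.40 = 0, a quadratic in δ.
By the quadratic formula (taking the positive root), δ = (−27000 + √8866105600.00) / 92000 ≈ 0.730.

δ ≈ 0.730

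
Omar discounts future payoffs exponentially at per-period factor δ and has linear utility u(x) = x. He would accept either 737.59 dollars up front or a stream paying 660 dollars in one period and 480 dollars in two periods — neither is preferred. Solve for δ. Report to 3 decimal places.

δ ≈ 0.730

Present value of the stream is 660·δ + 480·δ². Indifference gives 660δ + 480δ² = 737.59.
So 480δ² + 660δ − 737.59 = 0.
By the quadratic formula (taking the positive root), δ = (−660 + √1851772.80) / 960 ≈ 0.730.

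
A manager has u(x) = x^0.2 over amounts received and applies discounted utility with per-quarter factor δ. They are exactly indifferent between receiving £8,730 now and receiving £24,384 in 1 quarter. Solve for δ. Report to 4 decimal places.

δ ≈ 0.8143

Equating discounted utilities: u(8730) = δ·u(24384) ⇒ δ = u(8730)/u(24384).
With u(x) = x^0.2: δ = 8730^0.2/24384^0.2 = (8730/24384)^0.2 = 0.81430.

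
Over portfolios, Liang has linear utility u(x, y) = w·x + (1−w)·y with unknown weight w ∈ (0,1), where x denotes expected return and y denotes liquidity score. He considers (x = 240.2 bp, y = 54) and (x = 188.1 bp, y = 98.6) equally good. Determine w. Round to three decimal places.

Equating utilities: w·240.2 + (1−w)·54 = w·188.1 + (1−w)·98.6.
Rearranging, 52.1·w − 44.6·(1−w) = 0.
The marginal rate of substitution is 44.6/52.1, so w = 44.6/(52.1+44.6) = 0.461.

w = 0.461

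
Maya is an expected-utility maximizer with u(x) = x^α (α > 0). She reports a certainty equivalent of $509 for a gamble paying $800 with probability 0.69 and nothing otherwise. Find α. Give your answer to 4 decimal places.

α ≈ 0.8206

Since u(0) = 0, the lottery's EU is 0.69·800^α.
Equating: 509^α = 0.69·800^α, i.e. 0.6362^α = 0.69.
Take logs: α = ln 0.69 / ln(509/800) ≈ 0.820640.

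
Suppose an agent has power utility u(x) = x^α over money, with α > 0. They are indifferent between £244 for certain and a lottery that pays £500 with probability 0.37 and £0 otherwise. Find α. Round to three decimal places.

α ≈ 1.386

The lottery's expected utility is 0.37·u(500) + 0.63·u(0) = 0.37·500^α (since u(0) = 0 for α > 0).
Setting u(244) equal to that: 244^α = 0.37·500^α ⇒ (244/500)^α = 0.37.
Taking logs: α·ln(244/500) = ln(0.37), so α = -0.994252 / -0.717440 ≈ 1.386.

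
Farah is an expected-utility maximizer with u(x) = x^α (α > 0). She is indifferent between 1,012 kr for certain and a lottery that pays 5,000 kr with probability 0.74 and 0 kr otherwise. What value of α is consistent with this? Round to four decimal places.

The lottery's expected utility is 0.74·u(5000) + 0.26·u(0) = 0.74·5000^α (since u(0) = 0 for α > 0).
Indifference: 1012^α = 0.74·5000^α, so (1012/5000)^α = 0.74.
α = ln(0.74) / ln(1012/5000) = -0.3011051/-1.5975093 ≈ 0.1885.

α ≈ 0.1885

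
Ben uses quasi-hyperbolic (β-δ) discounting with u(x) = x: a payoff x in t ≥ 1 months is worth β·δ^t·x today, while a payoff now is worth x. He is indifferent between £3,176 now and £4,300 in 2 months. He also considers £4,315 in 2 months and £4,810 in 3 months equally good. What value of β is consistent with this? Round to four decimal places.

β ≈ 0.9178

The second indifference involves only future payoffs, so β cancels: β·δ^2·4315 = β·δ^3·4810, giving δ = 4315/4810 = 0.89709.
Substituting δ into 3176 = β·δ^2·4300: β = 3176/(3460.508) ≈ 0.9178.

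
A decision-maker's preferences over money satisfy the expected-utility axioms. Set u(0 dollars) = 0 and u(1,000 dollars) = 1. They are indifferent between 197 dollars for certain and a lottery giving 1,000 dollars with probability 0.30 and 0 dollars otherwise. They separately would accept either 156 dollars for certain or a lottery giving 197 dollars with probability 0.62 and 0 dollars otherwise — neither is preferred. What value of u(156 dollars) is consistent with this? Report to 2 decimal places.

The first gamble pins u(197 dollars): it must equal 0.30·1 + 0.70·0 = 0.30.
The second indifference gives u(156 dollars) = 0.62·u(197 dollars) + 0.38·u(0 dollars) = 0.62·0.30 + 0.38·0.00 = 0.1860.

0.19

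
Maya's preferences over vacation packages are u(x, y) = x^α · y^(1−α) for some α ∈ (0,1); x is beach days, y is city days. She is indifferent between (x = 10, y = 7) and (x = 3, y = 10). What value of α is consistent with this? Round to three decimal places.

α ≈ 0.229

Indifference: 10^α · 7^(1−α) = 3^α · 10^(1−α).
(10/3)^α = (10/7)^(1−α); take logs: α·ln(10/3) = (1−α)·ln(10/7), i.e. α·1.203973 = (1−α)·0.356675.
With A = 1.203973 and B = 0.356675: α·A = (1−α)·B, so α = B/(A+B) = 0.356675/1.560648 ≈ 0.229.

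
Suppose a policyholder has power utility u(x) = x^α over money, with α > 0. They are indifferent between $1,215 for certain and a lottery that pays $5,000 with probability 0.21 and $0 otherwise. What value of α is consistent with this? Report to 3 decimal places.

α ≈ 1.103

Since u(0) = 0, the lottery's EU is 0.21·5000^α.
Setting u(1215) equal to that: 1215^α = 0.21·5000^α ⇒ (1215/5000)^α = 0.21.
α = ln(0.21) / ln(1215/5000) = -1.560648/-1.414694 ≈ 1.103.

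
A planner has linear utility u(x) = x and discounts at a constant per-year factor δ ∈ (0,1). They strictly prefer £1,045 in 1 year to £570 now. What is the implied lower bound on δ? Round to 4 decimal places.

Comparing present values: 570 < δ·1045.
So δ > 570/1045 = 0.54545.

δ > 0.5455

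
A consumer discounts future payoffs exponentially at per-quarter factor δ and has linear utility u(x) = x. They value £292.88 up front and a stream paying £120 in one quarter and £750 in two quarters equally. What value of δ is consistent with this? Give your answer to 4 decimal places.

Equating present values: 292.88 = 120δ + 750δ².
That is, 750δ² + 120δ − 292.88 = 0, a quadratic in δ.
By the quadratic formula (taking the positive root), δ = (−120 + √893040.00) / 1500 ≈ 0.5500.

δ ≈ 0.5500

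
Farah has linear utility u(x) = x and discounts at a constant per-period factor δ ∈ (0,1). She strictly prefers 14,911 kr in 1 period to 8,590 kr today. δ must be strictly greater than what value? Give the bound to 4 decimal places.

δ > 0.5761

Under u(x) = x this choice says 8590 < δ·14911.
Dividing through by 14911 gives δ > 0.57608.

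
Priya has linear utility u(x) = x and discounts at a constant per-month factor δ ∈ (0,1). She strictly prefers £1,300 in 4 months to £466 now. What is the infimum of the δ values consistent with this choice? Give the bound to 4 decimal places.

Under u(x) = x this choice says 466 < δ^4·1300.
Dividing by 1300: δ^4 > 0.35846. Both sides are positive, so the 4th root keeps the direction.
δ > 0.35846^(1/4) = 0.7738.

δ > 0.7738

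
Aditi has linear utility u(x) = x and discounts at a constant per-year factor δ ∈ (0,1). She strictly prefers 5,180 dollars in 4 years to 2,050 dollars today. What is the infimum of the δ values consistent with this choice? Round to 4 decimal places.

δ > 0.7932

The preference means 2050 < δ^4·5180.
So δ^4 > 2050/5180 = 0.39575; taking the 4th root of both positive sides preserves the inequality.
δ > 0.39575^(1/4) = 0.7932.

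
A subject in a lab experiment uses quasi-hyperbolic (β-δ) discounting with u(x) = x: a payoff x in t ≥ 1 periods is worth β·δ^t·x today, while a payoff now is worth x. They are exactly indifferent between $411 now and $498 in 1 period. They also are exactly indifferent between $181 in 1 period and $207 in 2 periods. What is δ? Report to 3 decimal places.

From the later pair, β·δ^1·181 = β·δ^2·207; dividing through, δ = 181/207 = 0.87440.

δ ≈ 0.874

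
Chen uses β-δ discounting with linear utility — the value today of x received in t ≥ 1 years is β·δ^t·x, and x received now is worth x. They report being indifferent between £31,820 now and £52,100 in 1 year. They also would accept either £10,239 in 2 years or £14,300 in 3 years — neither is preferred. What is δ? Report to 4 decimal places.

From the later pair, β·δ^2·10239 = β·δ^3·14300; dividing through, δ = 10239/14300 = 0.71601.

δ ≈ 0.7160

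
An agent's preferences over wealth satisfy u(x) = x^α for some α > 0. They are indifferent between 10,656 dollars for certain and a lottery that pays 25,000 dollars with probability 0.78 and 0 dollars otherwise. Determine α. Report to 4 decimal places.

Since u(0) = 0, the lottery's EU is 0.78·25000^α.
Indifference: 10656^α = 0.78·25000^α, so (10656/25000)^α = 0.78.
Taking logs: α·ln(10656/25000) = ln(0.78), so α = -0.2484614 / -0.8527527 ≈ 0.2914.

α ≈ 0.2914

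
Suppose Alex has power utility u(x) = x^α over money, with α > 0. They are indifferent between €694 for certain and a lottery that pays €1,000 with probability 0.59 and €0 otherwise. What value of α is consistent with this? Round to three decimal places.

α ≈ 1.444

EU(lottery) = 0.59·1000^α + 0.41·0 = 0.59·1000^α.
Setting u(694) equal to that: 694^α = 0.59·1000^α ⇒ (694/1000)^α = 0.59.
Taking logs: α·ln(694/1000) = ln(0.59), so α = -0.527633 / -0.365283 ≈ 1.444.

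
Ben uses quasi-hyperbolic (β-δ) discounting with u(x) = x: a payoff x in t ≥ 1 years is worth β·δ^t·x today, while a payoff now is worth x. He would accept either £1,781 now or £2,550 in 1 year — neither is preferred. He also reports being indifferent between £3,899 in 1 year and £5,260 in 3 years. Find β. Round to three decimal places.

β ≈ 0.811

Both payoffs in the second observation are in the future, so β drops out: δ^1·3899 = δ^3·5260 ⇒ δ^2 = 3899/5260 = 0.74125, so δ = 0.86096.
Now use the now-vs-future pair: 1781 = β·δ·2550 gives β = 1781/(0.86096·2550) ≈ 0.811.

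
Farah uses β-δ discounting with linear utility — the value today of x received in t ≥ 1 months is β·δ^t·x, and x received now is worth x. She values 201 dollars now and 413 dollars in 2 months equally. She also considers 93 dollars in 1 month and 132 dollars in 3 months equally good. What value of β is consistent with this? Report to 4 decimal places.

β ≈ 0.6908

The second indifference involves only future payoffs, so β cancels: β·δ^1·93 = β·δ^3·132, giving δ^2 = 93/132 = 0.70455, so δ = 0.83937.
Now use the now-vs-future pair: 201 = β·δ^2·413 gives β = 201/(0.70455·413) ≈ 0.6908.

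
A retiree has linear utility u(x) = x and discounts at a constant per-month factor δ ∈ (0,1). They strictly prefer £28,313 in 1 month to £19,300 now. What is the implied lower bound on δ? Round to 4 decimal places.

δ > 0.6817

The preference means 19300 < δ·28313.
Dividing through by 28313 gives δ > 0.68167.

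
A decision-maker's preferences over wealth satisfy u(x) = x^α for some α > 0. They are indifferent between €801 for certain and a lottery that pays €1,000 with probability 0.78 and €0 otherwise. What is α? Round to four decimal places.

α ≈ 1.1197

The lottery's expected utility is 0.78·u(1000) + 0.22·u(0) = 0.78·1000^α (since u(0) = 0 for α > 0).
Equating: 801^α = 0.78·1000^α, i.e. 0.8010^α = 0.78.
Taking logs: α·ln(801/1000) = ln(0.78), so α = -0.2484614 / -0.2218943 ≈ 1.1197.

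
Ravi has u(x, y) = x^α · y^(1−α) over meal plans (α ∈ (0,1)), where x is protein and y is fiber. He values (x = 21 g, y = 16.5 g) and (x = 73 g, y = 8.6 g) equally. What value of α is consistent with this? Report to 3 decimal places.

Indifference: 21^α · 16.5^(1−α) = 73^α · 8.6^(1−α).
(21/73)^α = (8.6/16.5)^(1−α); take logs: α·ln(21/73) = (1−α)·ln(8.6/16.5), i.e. α·-1.245937 = (1−α)·-0.651598.
Thus α·(-1.897535) = -0.651598, so α = -0.651598/-1.897535 ≈ 0.343.

α ≈ 0.343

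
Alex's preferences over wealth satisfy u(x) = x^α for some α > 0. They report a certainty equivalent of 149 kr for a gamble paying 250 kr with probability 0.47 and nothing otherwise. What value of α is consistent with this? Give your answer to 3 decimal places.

α ≈ 1.459

EU(lottery) = 0.47·250^α + 0.53·0 = 0.47·250^α.
Indifference: 149^α = 0.47·250^α, so (149/250)^α = 0.47.
α = ln(0.47) / ln(149/250) = -0.755023/-0.517515 ≈ 1.459.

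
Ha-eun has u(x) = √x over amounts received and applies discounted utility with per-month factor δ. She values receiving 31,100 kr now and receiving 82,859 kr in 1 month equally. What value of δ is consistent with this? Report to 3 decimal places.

δ ≈ 0.613

The payoff in 1 month is discounted by δ, so u(31100) = δ·u(82859) and δ = u(31100)/u(82859).
Since u(x) = √x, δ = √(31100/82859) = 0.61265.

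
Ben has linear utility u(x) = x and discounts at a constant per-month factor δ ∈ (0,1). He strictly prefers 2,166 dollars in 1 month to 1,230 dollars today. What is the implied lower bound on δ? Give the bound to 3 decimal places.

δ > 0.568

Comparing present values: 1230 < δ·2166.
Dividing through by 2166 gives δ > 0.56787.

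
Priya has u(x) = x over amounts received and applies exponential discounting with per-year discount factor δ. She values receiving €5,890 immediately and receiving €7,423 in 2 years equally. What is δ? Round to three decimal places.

δ ≈ 0.891

The payoff in 2 years is discounted by δ^2, so u(5890) = δ^2·u(7423) and δ^2 = u(5890)/u(7423).
With u(x) = x: δ^2 = 5890/7423 = 0.79348.
So δ = 0.79348^(1/2) ≈ 0.891.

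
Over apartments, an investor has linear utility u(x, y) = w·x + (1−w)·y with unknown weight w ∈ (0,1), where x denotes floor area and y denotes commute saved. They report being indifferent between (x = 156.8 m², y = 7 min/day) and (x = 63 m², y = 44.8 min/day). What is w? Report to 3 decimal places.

w = 0.287

Indifference: w·156.8 + (1−w)·7 = w·63 + (1−w)·44.8.
w·(156.8−63) = (1−w)·(44.8−7), i.e. w·93.8 = (1−w)·37.8.
The marginal rate of substitution is 37.8/93.8, so w = 37.8/(93.8+37.8) = 0.287.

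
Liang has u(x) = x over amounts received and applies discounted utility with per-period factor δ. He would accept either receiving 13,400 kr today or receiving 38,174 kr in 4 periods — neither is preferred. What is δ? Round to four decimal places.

δ ≈ 0.7697

Equating discounted utilities: u(13400) = δ^4·u(38174) ⇒ δ^4 = u(13400)/u(38174).
With u(x) = x: δ^4 = 13400/38174 = 0.35102.
So δ = 0.35102^(1/4) ≈ 0.7697.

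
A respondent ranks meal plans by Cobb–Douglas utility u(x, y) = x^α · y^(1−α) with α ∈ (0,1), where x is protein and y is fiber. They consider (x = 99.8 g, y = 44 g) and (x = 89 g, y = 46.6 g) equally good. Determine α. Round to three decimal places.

Indifference: 99.8^α · 44^(1−α) = 89^α · 46.6^(1−α).
Taking logs: α·ln 99.8 + (1−α)·ln 44 = α·ln 89 + (1−α)·ln 46.6, i.e. α·0.114532 = (1−α)·0.057411.
Thus α·(0.171943) = 0.057411, so α = 0.057411/0.171943 ≈ 0.334.

α ≈ 0.334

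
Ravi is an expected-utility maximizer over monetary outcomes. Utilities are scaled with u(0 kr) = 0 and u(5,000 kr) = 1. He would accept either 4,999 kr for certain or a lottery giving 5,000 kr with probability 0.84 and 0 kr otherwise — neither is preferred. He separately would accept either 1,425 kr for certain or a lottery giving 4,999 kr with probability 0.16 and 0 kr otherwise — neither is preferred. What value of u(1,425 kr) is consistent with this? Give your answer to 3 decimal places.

0.134

First, u(4,999 kr) = 0.84·u(5,000 kr) + 0.16·u(0 kr) = 0.84.
Then u(1,425 kr) = 0.16·u(4,999 kr) + 0.84·u(0 kr) = 0.16·0.84 + 0.84·0.00 = 0.1344.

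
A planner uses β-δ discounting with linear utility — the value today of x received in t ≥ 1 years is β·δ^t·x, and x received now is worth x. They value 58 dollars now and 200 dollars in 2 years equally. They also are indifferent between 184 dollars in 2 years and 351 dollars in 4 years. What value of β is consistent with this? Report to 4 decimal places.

Both payoffs in the second observation are in the future, so β drops out: δ^2·184 = δ^4·351 ⇒ δ^2 = 184/351 = 0.52422, so δ = 0.72403.
The first indifference: 58 = β·δ^2·200, so β = 58/(δ^2·200) = 58/(0.52422·200) ≈ 0.5532.

β ≈ 0.5532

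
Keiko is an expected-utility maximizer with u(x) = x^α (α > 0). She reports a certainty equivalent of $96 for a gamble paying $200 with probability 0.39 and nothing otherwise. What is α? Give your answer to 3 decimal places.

Since u(0) = 0, the lottery's EU is 0.39·200^α.
Setting u(96) equal to that: 96^α = 0.39·200^α ⇒ (96/200)^α = 0.39.
Take logs: α = ln 0.39 / ln(96/200) ≈ 1.28290.

α ≈ 1.283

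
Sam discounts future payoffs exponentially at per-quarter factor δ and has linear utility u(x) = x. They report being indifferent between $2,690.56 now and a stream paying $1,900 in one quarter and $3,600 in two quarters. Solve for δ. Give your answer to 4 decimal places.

The stream is worth 1900δ + 3600δ² today, so 1900δ + 3600δ² = 2690.56.
So 3600δ² + 1900δ − 2690.56 = 0.
The positive root is δ = [−1900 + √(1900² + 4·3600·2690.56)] / (2·3600) = (−1900 + 6508.000)/7200 ≈ 0.6400.

δ ≈ 0.6400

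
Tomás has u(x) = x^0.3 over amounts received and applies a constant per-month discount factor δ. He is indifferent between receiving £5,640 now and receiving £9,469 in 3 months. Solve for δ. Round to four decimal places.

Indifference means u(5640) = δ^3 · u(9469), so δ^3 = u(5640)/u(9469).
With u(x) = x^0.3: δ^3 = 5640^0.3/9469^0.3 = (5640/9469)^0.3 = 0.85604.
Taking the cube root: δ = 0.85604^(1/3) ≈ 0.9495.

δ ≈ 0.9495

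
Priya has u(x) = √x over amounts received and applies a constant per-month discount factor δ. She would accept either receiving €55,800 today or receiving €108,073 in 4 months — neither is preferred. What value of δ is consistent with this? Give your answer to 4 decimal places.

Equating discounted utilities: u(55800) = δ^4·u(108073) ⇒ δ^4 = u(55800)/u(108073).
With u(x) = √x: δ^4 = √55800/√108073 = √(55800/108073) = 0.71855.
Hence δ = (0.71855)^(1/4) = 0.920693.

δ ≈ 0.9207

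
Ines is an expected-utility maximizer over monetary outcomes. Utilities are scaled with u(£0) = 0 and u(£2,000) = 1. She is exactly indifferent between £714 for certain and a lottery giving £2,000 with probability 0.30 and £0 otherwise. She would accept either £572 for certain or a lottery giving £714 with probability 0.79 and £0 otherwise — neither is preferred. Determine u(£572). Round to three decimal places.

From the first indifference, u(£714) = 0.30·u(£2,000) + 0.70·u(£0) = 0.30·1 + 0.70·0 = 0.30.
The second indifference gives u(£572) = 0.79·u(£714) + 0.21·u(£0) = 0.79·0.30 + 0.21·0.00 = 0.2370.

0.237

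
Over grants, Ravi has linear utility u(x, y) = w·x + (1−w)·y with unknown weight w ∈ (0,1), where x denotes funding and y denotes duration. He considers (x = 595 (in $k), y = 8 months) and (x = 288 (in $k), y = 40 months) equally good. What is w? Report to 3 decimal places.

Indifference: w·595 + (1−w)·8 = w·288 + (1−w)·40.
Collecting terms: w·307 = (1−w)·32.
The marginal rate of substitution is 32/307, so w = 32/(307+32) = 0.094.

w = 0.094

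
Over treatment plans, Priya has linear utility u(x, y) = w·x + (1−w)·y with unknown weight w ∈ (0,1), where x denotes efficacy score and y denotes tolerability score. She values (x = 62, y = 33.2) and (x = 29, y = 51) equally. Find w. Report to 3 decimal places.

w = 0.350

u(62,33.2) = u(29,51) means w·62 + (1−w)·33.2 = w·29 + (1−w)·51.
Collecting terms: w·33 = (1−w)·17.8.
The marginal rate of substitution is 17.8/33, so w = 17.8/(33+17.8) = 0.350.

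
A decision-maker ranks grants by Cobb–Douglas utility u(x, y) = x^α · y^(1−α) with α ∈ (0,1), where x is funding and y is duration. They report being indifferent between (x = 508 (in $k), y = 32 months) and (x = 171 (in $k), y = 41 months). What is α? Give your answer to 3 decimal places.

Set the two utilities equal: 508^α·32^(1−α) = 171^α·41^(1−α).
Taking logs: α·ln 508 + (1−α)·ln 32 = α·ln 171 + (1−α)·ln 41, i.e. α·1.088818 = (1−α)·0.247836.
With A = 1.088818 and B = 0.247836: α·A = (1−α)·B, so α = B/(A+B) = 0.247836/1.336654 ≈ 0.185.

α ≈ 0.185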